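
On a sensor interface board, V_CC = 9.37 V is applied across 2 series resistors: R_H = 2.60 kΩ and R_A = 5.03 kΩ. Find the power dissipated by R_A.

P ≈ 7.59 mW

The common current is I = 9.37/7.630 = 1.228 mA.
V(R_A) = I·R = 6.177 V; P = V·I = 6.177 × 1.228 = 7.586 mW.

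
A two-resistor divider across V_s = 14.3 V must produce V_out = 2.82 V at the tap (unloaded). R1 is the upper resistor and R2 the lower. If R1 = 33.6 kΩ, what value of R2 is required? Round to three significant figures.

V_out/V_s = R2/(R1+R2) = 0.1972.
R2 = R1 · 0.1972/(1 − 0.1972) = 8.254 kΩ.

R2 ≈ 8.25 kΩ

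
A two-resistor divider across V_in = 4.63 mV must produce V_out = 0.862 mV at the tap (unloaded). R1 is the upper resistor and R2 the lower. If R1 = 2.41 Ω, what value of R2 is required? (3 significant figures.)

Required fraction k = V_out/V_in = 0.1862.
So R2 = R1 · V_out/(V_in − V_out) = 2.41 × 0.862/(4.63 − 0.862) = 2.41 × 0.2288 = 0.5513 Ω.

R2 ≈ 0.551 Ω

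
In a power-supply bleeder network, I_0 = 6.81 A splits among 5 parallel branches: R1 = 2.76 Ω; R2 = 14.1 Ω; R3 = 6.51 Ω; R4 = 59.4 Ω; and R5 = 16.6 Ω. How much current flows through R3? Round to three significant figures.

I ≈ 1.58 A

ΣG = 1/2.76 + 1/14.1 + 1/6.51 + 1/59.4 + 1/16.6 = 0.6639.
R3 takes the fraction G_k/ΣG = 0.1536/0.6639 = 0.2314, so I = 6.81 × 0.2314 = 1.576 A.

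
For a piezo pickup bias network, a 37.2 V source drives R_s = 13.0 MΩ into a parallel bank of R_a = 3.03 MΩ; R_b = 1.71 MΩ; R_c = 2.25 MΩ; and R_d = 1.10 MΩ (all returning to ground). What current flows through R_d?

Equivalent of the parallel group: R_p = 0.4408 MΩ.
Node voltage V_A = V_s · R_p/(R_s + R_p) = 37.2 × 0.03280 = 1.220 V.
Branch current I = V_A/R_d = 1.220/1.10 = 1.109 µA.

I ≈ 1.11 µA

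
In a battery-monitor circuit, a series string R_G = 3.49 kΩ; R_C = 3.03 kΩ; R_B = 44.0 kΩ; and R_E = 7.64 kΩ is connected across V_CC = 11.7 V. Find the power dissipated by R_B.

Series current I = V_CC/ΣR = 11.7/58.16 = 0.2012 mA.
P(R_B) = I²·R_B = (0.2012)² × 44.0 = 1.781 mW.

P ≈ 1.78 mW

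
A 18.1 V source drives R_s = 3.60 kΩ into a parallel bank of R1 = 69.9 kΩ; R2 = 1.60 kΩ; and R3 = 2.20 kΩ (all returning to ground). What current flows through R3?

I ≈ 1.67 mA

Combine the parallel branches: R_p = (1/69.9 + 1/1.60 + 1/2.20)⁻¹ = 0.9142 kΩ.
Node voltage V_A = V_CC · R_p/(R_s + R_p) = 18.1 × 0.2025 = 3.666 V.
Branch current I = V_A/R3 = 3.666/2.20 = 1.666 mA.
(Equivalently: I_total = 4.010 mA, then current-divider fraction G_k/ΣG = 0.4155.)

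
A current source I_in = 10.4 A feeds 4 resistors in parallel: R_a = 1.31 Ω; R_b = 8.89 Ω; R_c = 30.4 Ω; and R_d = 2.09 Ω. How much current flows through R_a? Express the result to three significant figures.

ΣG = 1/1.31 + 1/8.89 + 1/30.4 + 1/2.09 = 1.387.
R_a takes the fraction G_k/ΣG = 0.7634/1.387 = 0.5503, so I = 10.4 × 0.5503 = 5.723 A.

I ≈ 5.72 A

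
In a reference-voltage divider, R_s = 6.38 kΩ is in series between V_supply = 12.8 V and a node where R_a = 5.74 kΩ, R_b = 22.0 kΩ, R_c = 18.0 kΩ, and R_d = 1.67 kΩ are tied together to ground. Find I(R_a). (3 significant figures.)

I ≈ 0.339 mA

Parallel bank: R_p = 1/(1/5.74 + 1/22.0 + 1/18.0 + 1/1.67) = 1.144 kΩ.
Node voltage V_A = V_supply · R_p/(R_s + R_p) = 12.8 × 0.1521 = 1.946 V.
I(R_a) = V_A / R_a = 1.946/5.74 = 0.3391 mA.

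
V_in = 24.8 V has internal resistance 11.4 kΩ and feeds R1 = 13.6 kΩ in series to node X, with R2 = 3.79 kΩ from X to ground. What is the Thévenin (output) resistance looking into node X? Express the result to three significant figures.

R1' = 11.4 + 13.6 = 25.00 kΩ (source resistance + R1).
With V_in suppressed (replaced by a short), R_th = R1' ‖ R2 = (25.00 × 3.79)/(25.00 + 3.79) = 3.291 kΩ.

R_th ≈ 3.29 kΩ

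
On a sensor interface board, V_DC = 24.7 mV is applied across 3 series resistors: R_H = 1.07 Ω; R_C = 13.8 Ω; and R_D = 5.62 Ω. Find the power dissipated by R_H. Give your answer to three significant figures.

Series current I = V_DC/ΣR = 24.7/20.49 = 1.205 mA.
P = I²R = 1.453 × 1.07 = 1.555 µW.

P ≈ 1.55 µW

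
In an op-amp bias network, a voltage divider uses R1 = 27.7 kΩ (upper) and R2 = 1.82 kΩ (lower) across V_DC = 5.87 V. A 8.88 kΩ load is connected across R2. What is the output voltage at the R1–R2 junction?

First combine the lower leg with the load: R2 ‖ R_L = 1.510 kΩ.
Then V_out = V_DC · R2'/(R1 + R2') = 5.87 × 1.510/29.21 = 0.3035 V.

V_out ≈ 0.304 V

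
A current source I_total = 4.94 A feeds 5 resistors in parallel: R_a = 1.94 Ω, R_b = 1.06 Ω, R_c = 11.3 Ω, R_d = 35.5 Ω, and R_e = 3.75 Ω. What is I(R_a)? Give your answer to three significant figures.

I ≈ 1.38 A

Conductances: ΣG = 1/1.94 + 1/1.06 + 1/11.3 + 1/35.5 + 1/3.75 = 1.842 (1/Ω).
Current divider: I(R_a) = I_total · G_k/ΣG = 4.94 × (0.5155/1.842) = 4.94 × 0.2798 = 1.382 A.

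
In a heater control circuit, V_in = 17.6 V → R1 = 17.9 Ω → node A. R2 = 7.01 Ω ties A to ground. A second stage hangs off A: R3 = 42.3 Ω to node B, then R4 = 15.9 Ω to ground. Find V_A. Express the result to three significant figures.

Looking into the second stage from A: R3 + R4 = 58.20 Ω appears in parallel with R2.
Effective lower resistance at A: R2 ‖ 58.20 = 6.256 Ω.
First divider: V_A = V_in · 6.256/(17.9 + 6.256) = 4.558 V.

V_A ≈ 4.56 V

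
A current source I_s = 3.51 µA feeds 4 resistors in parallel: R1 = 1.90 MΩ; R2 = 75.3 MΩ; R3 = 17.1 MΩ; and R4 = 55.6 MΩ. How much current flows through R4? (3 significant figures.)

I ≈ 0.102 µA

ΣG = 1/1.90 + 1/75.3 + 1/17.1 + 1/55.6 = 0.6161.
By the current-divider rule, I = I_s · G_k/ΣG = 3.51 × 0.02919 = 0.1025 µA.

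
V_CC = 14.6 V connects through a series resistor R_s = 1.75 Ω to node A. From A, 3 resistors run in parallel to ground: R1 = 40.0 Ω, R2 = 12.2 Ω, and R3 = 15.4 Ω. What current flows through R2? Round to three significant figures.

I ≈ 0.920 A

Combine the parallel branches: R_p = (1/40.0 + 1/12.2 + 1/15.4)⁻¹ = 5.817 Ω.
Node voltage V_A = V_CC · R_p/(R_s + R_p) = 14.6 × 0.7687 = 11.22 V.
Branch current I = V_A/R2 = 11.22/12.2 = 0.9200 A.
(Check via current divider: I_total = 1.929 A; share G_k/ΣG = 0.4768 → same result.)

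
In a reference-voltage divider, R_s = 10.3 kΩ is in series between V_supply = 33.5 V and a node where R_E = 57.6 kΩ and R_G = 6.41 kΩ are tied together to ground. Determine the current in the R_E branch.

Combine the parallel branches: R_p = (1/57.6 + 1/6.41)⁻¹ = 5.768 kΩ.
V_A = 33.5 × 5.768/16.07 = 12.03 V.
Branch current I = V_A/R_E = 12.03/57.6 = 0.2088 mA.

I ≈ 0.209 mA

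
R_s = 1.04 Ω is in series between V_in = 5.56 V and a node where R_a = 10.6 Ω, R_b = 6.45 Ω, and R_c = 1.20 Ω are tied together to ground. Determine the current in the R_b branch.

Equivalent of the parallel group: R_p = 0.9236 Ω.
Node voltage V_A = V_in · R_p/(R_s + R_p) = 5.56 × 0.4704 = 2.615 V.
Branch current I = V_A/R_b = 2.615/6.45 = 0.4055 A.

I ≈ 0.405 A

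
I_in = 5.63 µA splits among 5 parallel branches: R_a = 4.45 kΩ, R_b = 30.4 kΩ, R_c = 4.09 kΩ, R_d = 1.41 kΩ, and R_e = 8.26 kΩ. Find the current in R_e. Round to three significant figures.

Conductances: ΣG = 1/4.45 + 1/30.4 + 1/4.09 + 1/1.41 + 1/8.26 = 1.332 (1/kΩ).
R_e takes the fraction G_k/ΣG = 0.1211/1.332 = 0.09086, so I = 5.63 × 0.09086 = 0.5116 µA.

I ≈ 0.512 µA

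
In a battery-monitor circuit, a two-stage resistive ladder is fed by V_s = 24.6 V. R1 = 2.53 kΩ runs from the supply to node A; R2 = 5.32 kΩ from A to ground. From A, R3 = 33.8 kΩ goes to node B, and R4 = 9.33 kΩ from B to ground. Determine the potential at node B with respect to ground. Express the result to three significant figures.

V_B ≈ 3.47 V

The second stage (R3 + R4 = 43.13 kΩ) loads node A in parallel with R2.
R2 ‖ (R3+R4) = 4.736 kΩ.
V_A = 24.6 × 4.736/(2.53 + 4.736) = 16.03 V.
V_B = V_A × 0.2163 = 3.469 V.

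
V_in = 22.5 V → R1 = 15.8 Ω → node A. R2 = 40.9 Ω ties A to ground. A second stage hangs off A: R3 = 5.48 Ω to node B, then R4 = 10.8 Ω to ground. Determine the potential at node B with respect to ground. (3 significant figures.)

V_B ≈ 6.33 V

Looking into the second stage from A: R3 + R4 = 16.28 Ω appears in parallel with R2.
R2 ‖ (R3+R4) = 11.64 Ω.
So V_A = 22.5 × 0.4243 = 9.547 V.
Then the unloaded second divider: V_B = V_A × R4/(R3+R4) = 9.547 × 0.6634 = 6.333 V.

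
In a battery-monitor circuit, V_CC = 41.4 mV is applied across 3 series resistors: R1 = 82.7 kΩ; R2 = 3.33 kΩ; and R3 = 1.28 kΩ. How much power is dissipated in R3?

P ≈ 0.288 nW

ΣR = 87.31 kΩ → I = 41.4/87.31 = 0.4742 µA.
P = I²R = 0.2248 × 1.28 = 0.2878 nW.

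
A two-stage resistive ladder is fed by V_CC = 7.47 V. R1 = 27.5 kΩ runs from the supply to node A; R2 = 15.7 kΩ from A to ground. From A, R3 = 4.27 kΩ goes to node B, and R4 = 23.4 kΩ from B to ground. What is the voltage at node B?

The second stage (R3 + R4 = 27.67 kΩ) loads node A in parallel with R2.
R2 ‖ (R3+R4) = 10.02 kΩ.
First divider: V_A = V_CC · 10.02/(27.5 + 10.02) = 1.994 V.
Stage 2 is unloaded, so V_B = V_A · R4/(R3+R4) = 1.994 × 23.4/27.67 = 1.687 V.

V_B ≈ 1.69 V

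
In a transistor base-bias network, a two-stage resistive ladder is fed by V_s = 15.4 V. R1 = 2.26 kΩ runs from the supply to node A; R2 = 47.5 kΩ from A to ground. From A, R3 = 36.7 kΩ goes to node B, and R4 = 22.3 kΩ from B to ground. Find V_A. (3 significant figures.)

V_A ≈ 14.2 V

The second stage (R3 + R4 = 59.00 kΩ) loads node A in parallel with R2.
R2 ‖ (R3+R4) = 26.31 kΩ.
So V_A = 15.4 × 0.9209 = 14.18 V.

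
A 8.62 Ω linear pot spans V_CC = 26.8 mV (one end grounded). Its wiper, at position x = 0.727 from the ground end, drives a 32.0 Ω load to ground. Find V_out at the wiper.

V_out ≈ 18.5 mV

The pot divides into 2.353 Ω above the wiper and 6.267 Ω below.
(x·R_p) ‖ R_L = 5.240 Ω.
V_out = 26.8 × 5.240/(2.353 + 5.240) = 18.49 mV.
(Unloaded: V_out = x·V_CC = 19.5 mV.)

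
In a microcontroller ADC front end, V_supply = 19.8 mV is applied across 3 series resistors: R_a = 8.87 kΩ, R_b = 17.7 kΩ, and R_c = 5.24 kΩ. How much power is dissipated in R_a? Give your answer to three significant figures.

P ≈ 3.44 nW

ΣR = 31.81 kΩ → I = 19.8/31.81 = 0.6224 µA.
P(R_a) = I²·R_a = (0.6224)² × 8.87 = 3.437 nW.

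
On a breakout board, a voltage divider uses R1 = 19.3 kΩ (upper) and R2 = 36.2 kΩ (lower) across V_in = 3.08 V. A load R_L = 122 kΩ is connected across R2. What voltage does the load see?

V_out ≈ 1.82 V

R2 ‖ R_L = (36.2 × 122)/(36.2 + 122) = 27.92 kΩ.
Now apply the divider: V_out = 3.08 × 0.5912 = 1.821 V.
(Unloaded it would be 2.01 V; the load pulls it down.)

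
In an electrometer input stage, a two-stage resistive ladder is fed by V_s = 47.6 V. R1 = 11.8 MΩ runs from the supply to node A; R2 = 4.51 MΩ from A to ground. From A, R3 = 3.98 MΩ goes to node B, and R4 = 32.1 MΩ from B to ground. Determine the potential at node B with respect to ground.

V_B ≈ 10.7 V

Looking into the second stage from A: R3 + R4 = 36.08 MΩ appears in parallel with R2.
R2 ‖ (R3+R4) = 4.009 MΩ.
First divider: V_A = V_s · 4.009/(11.8 + 4.009) = 12.07 V.
Stage 2 is unloaded, so V_B = V_A · R4/(R3+R4) = 12.07 × 32.1/36.08 = 10.74 V.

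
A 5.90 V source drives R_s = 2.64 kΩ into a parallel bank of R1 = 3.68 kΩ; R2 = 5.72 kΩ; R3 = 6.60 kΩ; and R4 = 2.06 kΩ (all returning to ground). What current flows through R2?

Parallel bank: R_p = 1/(1/3.68 + 1/5.72 + 1/6.60 + 1/2.06) = 0.9229 kΩ.
V_A by voltage divider: V_A = 5.90 × 0.9229/(2.64 + 0.9229) = 1.528 V.
Branch current I = V_A/R2 = 1.528/5.72 = 0.2672 mA.

I ≈ 0.267 mA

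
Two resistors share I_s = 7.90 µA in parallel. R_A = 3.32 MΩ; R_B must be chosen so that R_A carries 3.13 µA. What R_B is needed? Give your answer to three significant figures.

R_B ≈ 2.18 MΩ

In a two-way split, I_A/I_s = R_B/(R_A + R_B).
3.13/7.90 = R_B/(R_A + R_B) → R_B = R_A · (0.3962)/(1 − 0.3962) = 3.32 × 0.6562 = 2.179 MΩ.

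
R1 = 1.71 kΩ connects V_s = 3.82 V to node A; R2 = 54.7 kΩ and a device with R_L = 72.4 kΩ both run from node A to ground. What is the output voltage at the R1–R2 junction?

The load sits in parallel with R2, giving an effective lower resistance R2' = R2·R_L/(R2+R_L) = 31.16 kΩ.
Voltage divider with the loaded lower leg: V_out = 3.82 × 31.16/(1.71 + 31.16) = 3.82 × 0.9480 = 3.621 V.

V_out ≈ 3.62 V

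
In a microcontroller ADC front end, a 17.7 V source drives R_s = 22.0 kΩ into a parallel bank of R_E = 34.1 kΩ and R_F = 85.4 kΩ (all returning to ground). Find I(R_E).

Combine the parallel branches: R_p = (1/34.1 + 1/85.4)⁻¹ = 24.37 kΩ.
V_A by voltage divider: V_A = 17.7 × 24.37/(22.0 + 24.37) = 9.302 V.
I(R_E) = V_A / R_E = 9.302/34.1 = 0.2728 mA.

I ≈ 0.273 mA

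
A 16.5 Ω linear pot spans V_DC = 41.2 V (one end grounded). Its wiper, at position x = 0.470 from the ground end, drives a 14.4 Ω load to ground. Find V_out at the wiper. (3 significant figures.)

V_out ≈ 15.1 V

Split the track: R_lower = x·R_p = 7.755 Ω, R_upper = (1−x)·R_p = 8.745 Ω.
Lower segment in parallel with the load: 7.755 ‖ 14.4 = 5.040 Ω.
Then V_out = V_DC · 5.040/(8.745 + 5.040) = 15.06 V.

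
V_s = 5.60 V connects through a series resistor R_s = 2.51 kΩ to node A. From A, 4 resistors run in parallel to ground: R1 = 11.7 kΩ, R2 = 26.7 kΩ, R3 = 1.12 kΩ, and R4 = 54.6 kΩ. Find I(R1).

I ≈ 0.133 mA

Parallel bank: R_p = 1/(1/11.7 + 1/26.7 + 1/1.12 + 1/54.6) = 0.9670 kΩ.
V_A = 5.60 × 0.9670/3.477 = 1.557 V.
Branch current I = V_A/R1 = 1.557/11.7 = 0.1331 mA.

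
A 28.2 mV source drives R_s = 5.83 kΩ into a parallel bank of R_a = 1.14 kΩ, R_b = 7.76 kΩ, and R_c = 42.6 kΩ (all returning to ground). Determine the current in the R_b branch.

I ≈ 0.519 µA

Parallel bank: R_p = 1/(1/1.14 + 1/7.76 + 1/42.6) = 0.9713 kΩ.
Node voltage V_A = V_supply · R_p/(R_s + R_p) = 28.2 × 0.1428 = 4.027 mV.
Branch current I = V_A/R_b = 4.027/7.76 = 0.5190 µA.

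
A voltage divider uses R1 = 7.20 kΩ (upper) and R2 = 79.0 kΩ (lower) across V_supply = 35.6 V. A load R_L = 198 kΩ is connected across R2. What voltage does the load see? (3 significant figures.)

V_out ≈ 31.6 V

First combine the lower leg with the load: R2 ‖ R_L = 56.47 kΩ.
Then V_out = V_supply · R2'/(R1 + R2') = 35.6 × 56.47/63.67 = 31.57 V.
(Unloaded it would be 32.6 V; the load pulls it down.)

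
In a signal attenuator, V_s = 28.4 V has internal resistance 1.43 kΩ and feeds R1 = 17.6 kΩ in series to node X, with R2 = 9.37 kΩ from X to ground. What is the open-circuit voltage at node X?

V_th ≈ 9.37 V

R1' = 1.43 + 17.6 = 19.03 kΩ (source resistance + R1).
Open-circuit (no load on X): V_th = V_s · R2/(R1' + R2) = 28.4 × 9.37/(19.03 + 9.37) = 9.370 V.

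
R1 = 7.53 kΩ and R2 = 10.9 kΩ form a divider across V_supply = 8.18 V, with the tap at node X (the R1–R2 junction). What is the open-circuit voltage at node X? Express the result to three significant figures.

V_th ≈ 4.84 V

With X open, the divider is unloaded: V_th = 8.18 × 10.9/18.43 = 4.838 V.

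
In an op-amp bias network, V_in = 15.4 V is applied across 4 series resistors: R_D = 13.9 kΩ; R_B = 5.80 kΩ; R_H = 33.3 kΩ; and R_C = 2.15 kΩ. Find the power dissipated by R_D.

ΣR = 55.15 kΩ → I = 15.4/55.15 = 0.2792 mA.
P = I²R = 0.07797 × 13.9 = 1.084 mW.

P ≈ 1.08 mW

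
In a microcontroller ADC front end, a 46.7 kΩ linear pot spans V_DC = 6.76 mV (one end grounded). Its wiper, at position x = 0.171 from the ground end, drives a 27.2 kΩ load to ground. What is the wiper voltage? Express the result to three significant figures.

V_out ≈ 0.930 mV

Lower segment x·R_p = 7.986 kΩ; upper segment (1−x)·R_p = 38.71 kΩ.
(x·R_p) ‖ R_L = 6.173 kΩ.
V_out = 6.76 × 6.173/(38.71 + 6.173) = 0.9297 mV.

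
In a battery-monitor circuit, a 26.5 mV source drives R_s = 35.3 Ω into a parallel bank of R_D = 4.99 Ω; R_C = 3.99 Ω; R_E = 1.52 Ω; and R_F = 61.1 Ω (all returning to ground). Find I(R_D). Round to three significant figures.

I ≈ 0.130 mA

Equivalent of the parallel group: R_p = 0.8887 Ω.
V_A by voltage divider: V_A = 26.5 × 0.8887/(35.3 + 0.8887) = 0.6507 mV.
Branch current I = V_A/R_D = 0.6507/4.99 = 0.1304 mA.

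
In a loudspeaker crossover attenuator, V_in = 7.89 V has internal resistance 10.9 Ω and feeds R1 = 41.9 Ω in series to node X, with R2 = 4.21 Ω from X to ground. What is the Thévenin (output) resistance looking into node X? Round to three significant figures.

R1' = 10.9 + 41.9 = 52.80 Ω (source resistance + R1).
With V_in suppressed (replaced by a short), R_th = R1' ‖ R2 = (52.80 × 4.21)/(52.80 + 4.21) = 3.899 Ω.

R_th ≈ 3.90 Ω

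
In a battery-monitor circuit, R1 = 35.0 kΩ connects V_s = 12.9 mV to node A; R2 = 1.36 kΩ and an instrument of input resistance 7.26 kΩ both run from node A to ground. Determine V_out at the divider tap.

V_out ≈ 0.409 mV

The load sits in parallel with R2, giving an effective lower resistance R2' = R2·R_L/(R2+R_L) = 1.145 kΩ.
Now apply the divider: V_out = 12.9 × 0.03169 = 0.4088 mV.
(Unloaded it would be 0.483 mV; the load pulls it down.)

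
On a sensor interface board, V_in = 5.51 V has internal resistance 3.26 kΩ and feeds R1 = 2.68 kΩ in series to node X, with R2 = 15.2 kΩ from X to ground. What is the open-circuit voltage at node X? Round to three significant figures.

R1' = 3.26 + 2.68 = 5.940 kΩ (source resistance + R1).
With X open, the divider is unloaded: V_th = 5.51 × 15.2/21.14 = 3.962 V.

V_th ≈ 3.96 V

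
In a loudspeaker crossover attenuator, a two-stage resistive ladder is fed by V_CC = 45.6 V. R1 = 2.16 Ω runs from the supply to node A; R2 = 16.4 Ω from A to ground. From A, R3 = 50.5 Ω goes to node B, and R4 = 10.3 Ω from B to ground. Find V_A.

V_A ≈ 39.1 V

Looking into the second stage from A: R3 + R4 = 60.80 Ω appears in parallel with R2.
Effective lower resistance at A: R2 ‖ 60.80 = 12.92 Ω.
So V_A = 45.6 × 0.8567 = 39.07 V.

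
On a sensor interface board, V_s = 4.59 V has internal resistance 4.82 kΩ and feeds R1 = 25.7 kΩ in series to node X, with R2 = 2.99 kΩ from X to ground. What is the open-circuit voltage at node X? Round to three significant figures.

R1' = 4.82 + 25.7 = 30.52 kΩ (source resistance + R1).
With X open, the divider is unloaded: V_th = 4.59 × 2.99/33.51 = 0.4096 V.

V_th ≈ 0.410 V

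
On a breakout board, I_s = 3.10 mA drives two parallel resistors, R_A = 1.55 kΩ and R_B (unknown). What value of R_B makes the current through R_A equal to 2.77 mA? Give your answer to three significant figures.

The fraction through R_A equals R_B/(R_A+R_B).
With f = 0.8935, R_B = R_A · f/(1−f) = 1.55 × 8.394 = 13.01 kΩ.

R_B ≈ 13.0 kΩ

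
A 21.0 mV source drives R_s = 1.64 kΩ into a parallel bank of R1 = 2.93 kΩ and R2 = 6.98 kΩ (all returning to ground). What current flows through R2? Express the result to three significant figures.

Equivalent of the parallel group: R_p = 2.064 kΩ.
V_A by voltage divider: V_A = 21.0 × 2.064/(1.64 + 2.064) = 11.70 mV.
I(R2) = V_A / R2 = 11.70/6.98 = 1.676 µA.

I ≈ 1.68 µA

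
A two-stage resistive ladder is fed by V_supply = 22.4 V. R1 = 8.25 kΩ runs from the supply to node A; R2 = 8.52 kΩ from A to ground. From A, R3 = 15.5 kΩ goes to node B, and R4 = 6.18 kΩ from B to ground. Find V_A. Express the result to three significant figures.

V_A ≈ 9.54 V

Looking into the second stage from A: R3 + R4 = 21.68 kΩ appears in parallel with R2.
Effective lower resistance at A: R2 ‖ 21.68 = 6.116 kΩ.
V_A = 22.4 × 6.116/(8.25 + 6.116) = 9.537 V.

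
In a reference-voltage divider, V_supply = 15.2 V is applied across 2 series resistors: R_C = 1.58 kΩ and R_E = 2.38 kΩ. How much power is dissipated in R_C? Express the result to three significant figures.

The common current is I = 15.2/3.960 = 3.838 mA.
V(R_C) = I·R = 6.065 V; P = V·I = 6.065 × 3.838 = 23.28 mW.

P ≈ 23.3 mW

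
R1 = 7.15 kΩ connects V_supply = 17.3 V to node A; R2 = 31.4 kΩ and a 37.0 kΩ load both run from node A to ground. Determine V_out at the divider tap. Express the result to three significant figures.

The load sits in parallel with R2, giving an effective lower resistance R2' = R2·R_L/(R2+R_L) = 16.99 kΩ.
Now apply the divider: V_out = 17.3 × 0.7038 = 12.17 V.

V_out ≈ 12.2 V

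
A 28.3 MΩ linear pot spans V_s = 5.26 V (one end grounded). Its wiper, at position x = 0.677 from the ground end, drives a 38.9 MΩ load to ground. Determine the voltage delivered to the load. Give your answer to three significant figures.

V_out ≈ 3.07 V

Split the track: R_lower = x·R_p = 19.16 MΩ, R_upper = (1−x)·R_p = 9.141 MΩ.
(x·R_p) ‖ R_L = 12.84 MΩ.
Loaded-divider output: V_out = 5.26 × 0.5841 = 3.072 V.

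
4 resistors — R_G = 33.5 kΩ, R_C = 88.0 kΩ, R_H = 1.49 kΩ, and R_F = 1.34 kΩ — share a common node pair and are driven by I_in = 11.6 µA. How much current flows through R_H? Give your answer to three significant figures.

I ≈ 5.34 µA

Total conductance ΣG = 1/33.5 + 1/88.0 + 1/1.49 + 1/1.34 = 1.459 (units of 1/kΩ).
R_H takes the fraction G_k/ΣG = 0.6711/1.459 = 0.4601, so I = 11.6 × 0.4601 = 5.337 µA.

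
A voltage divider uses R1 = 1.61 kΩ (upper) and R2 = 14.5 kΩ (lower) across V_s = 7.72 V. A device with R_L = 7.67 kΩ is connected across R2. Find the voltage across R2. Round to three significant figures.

V_out ≈ 5.84 V

First combine the lower leg with the load: R2 ‖ R_L = 5.016 kΩ.
Voltage divider with the loaded lower leg: V_out = 7.72 × 5.016/(1.61 + 5.016) = 7.72 × 0.7570 = 5.844 V.
(Unloaded it would be 6.95 V; the load pulls it down.)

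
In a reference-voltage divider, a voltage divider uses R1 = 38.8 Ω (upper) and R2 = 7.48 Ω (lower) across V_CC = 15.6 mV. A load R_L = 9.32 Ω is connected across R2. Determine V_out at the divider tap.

V_out ≈ 1.51 mV

R2 ‖ R_L = (7.48 × 9.32)/(7.48 + 9.32) = 4.150 Ω.
Now apply the divider: V_out = 15.6 × 0.09662 = 1.507 mV.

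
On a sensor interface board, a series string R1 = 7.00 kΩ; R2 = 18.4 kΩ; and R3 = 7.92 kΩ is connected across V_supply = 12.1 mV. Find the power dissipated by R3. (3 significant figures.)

P ≈ 1.04 nW

The common current is I = 12.1/33.32 = 0.3631 µA.
P = I²R = 0.1319 × 7.92 = 1.044 nW.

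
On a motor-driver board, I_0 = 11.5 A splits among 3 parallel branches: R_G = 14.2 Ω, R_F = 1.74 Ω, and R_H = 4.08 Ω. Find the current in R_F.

ΣG = 1/14.2 + 1/1.74 + 1/4.08 = 0.8902.
Current divider: I(R_F) = I_0 · G_k/ΣG = 11.5 × (0.5747/0.8902) = 11.5 × 0.6456 = 7.424 A.

I ≈ 7.42 A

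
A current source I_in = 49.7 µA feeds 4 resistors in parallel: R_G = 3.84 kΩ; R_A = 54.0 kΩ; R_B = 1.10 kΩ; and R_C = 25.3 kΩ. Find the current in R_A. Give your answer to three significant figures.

Conductances: ΣG = 1/3.84 + 1/54.0 + 1/1.10 + 1/25.3 = 1.228 (1/kΩ).
Current divider: I(R_A) = I_in · G_k/ΣG = 49.7 × (0.01852/1.228) = 49.7 × 0.01509 = 0.7498 µA.

I ≈ 0.750 µA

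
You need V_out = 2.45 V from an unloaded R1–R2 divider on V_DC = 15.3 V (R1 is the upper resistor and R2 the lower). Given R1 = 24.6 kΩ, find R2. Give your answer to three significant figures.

R2 ≈ 4.69 kΩ

The divider ratio is R2/(R1+R2) = 2.45/15.3 = 0.1601.
Rearranging, R2 = R1·k/(1−k) = 24.6 × 0.1907 = 4.690 kΩ.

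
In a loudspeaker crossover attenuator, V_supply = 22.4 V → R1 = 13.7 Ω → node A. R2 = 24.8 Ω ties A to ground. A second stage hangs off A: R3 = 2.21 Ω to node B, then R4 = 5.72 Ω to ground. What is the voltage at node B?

Looking into the second stage from A: R3 + R4 = 7.930 Ω appears in parallel with R2.
Effective lower resistance at A: R2 ‖ 7.930 = 6.009 Ω.
So V_A = 22.4 × 0.3049 = 6.829 V.
Then the unloaded second divider: V_B = V_A × R4/(R3+R4) = 6.829 × 0.7213 = 4.926 V.

V_B ≈ 4.93 V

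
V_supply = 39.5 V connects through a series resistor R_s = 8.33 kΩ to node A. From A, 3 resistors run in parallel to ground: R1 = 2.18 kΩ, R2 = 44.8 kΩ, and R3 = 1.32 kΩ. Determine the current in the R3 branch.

Parallel bank: R_p = 1/(1/2.18 + 1/44.8 + 1/1.32) = 0.8074 kΩ.
V_A by voltage divider: V_A = 39.5 × 0.8074/(8.33 + 0.8074) = 3.490 V.
I(R3) = V_A / R3 = 3.490/1.32 = 2.644 mA.
(Equivalently: I_total = 4.323 mA, then current-divider fraction G_k/ΣG = 0.6116.)

I ≈ 2.64 mA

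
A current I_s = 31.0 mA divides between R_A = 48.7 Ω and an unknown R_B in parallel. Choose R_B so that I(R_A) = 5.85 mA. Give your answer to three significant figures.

Two-branch current divider: I_A = I_s · R_B/(R_A + R_B).
5.85/31.0 = R_B/(R_A + R_B) → R_B = R_A · (0.1887)/(1 − 0.1887) = 48.7 × 0.2326 = 11.33 Ω.

R_B ≈ 11.3 Ω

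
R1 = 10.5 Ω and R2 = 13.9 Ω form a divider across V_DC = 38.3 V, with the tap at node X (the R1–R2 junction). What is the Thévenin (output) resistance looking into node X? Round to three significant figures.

R_th ≈ 5.98 Ω

Looking into X with the source shorted: R_th = R1·R2/(R1+R2) = 10.50 × 13.9/24.40 = 5.982 Ω.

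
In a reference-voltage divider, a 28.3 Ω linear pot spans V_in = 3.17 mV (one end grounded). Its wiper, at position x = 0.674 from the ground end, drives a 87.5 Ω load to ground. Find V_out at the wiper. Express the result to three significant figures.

Lower segment x·R_p = 19.07 Ω; upper segment (1−x)·R_p = 9.226 Ω.
R_L loads the lower segment: effective lower R = 15.66 Ω.
Then V_out = V_in · 15.66/(9.226 + 15.66) = 1.995 mV.

V_out ≈ 1.99 mV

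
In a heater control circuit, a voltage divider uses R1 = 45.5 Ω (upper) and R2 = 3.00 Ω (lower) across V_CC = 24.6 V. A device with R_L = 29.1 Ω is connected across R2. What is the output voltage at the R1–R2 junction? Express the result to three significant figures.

The load sits in parallel with R2, giving an effective lower resistance R2' = R2·R_L/(R2+R_L) = 2.720 Ω.
Voltage divider with the loaded lower leg: V_out = 24.6 × 2.720/(45.5 + 2.720) = 24.6 × 0.05640 = 1.387 V.
(Unloaded it would be 1.52 V; the load pulls it down.)

V_out ≈ 1.39 V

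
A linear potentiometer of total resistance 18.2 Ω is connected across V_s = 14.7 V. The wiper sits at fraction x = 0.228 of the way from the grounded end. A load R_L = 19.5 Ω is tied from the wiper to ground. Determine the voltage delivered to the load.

Split the track: R_lower = x·R_p = 4.150 Ω, R_upper = (1−x)·R_p = 14.05 Ω.
Lower segment in parallel with the load: 4.150 ‖ 19.5 = 3.422 Ω.
Then V_out = V_s · 3.422/(14.05 + 3.422) = 2.879 V.

V_out ≈ 2.88 V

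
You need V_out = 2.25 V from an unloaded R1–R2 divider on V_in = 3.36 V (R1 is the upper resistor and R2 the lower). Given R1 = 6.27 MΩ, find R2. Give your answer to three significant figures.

R2 ≈ 12.7 MΩ

The divider ratio is R2/(R1+R2) = 2.25/3.36 = 0.6696.
Rearranging, R2 = R1·k/(1−k) = 6.27 × 2.027 = 12.71 MΩ.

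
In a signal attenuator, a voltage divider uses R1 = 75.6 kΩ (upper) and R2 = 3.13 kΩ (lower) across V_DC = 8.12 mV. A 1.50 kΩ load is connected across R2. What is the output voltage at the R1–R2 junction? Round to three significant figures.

First combine the lower leg with the load: R2 ‖ R_L = 1.014 kΩ.
Then V_out = V_DC · R2'/(R1 + R2') = 8.12 × 1.014/76.61 = 0.1075 mV.
(Unloaded it would be 0.323 mV; the load pulls it down.)

V_out ≈ 0.107 mV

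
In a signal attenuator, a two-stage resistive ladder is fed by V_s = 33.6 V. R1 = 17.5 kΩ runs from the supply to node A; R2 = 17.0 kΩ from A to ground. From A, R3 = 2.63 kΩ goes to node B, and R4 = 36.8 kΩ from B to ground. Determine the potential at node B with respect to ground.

V_B ≈ 12.7 V

Node A sees R2 in parallel with the series input of stage 2, R3 + R4 = 39.43 kΩ.
R2 ‖ (R3+R4) = 11.88 kΩ.
First divider: V_A = V_s · 11.88/(17.5 + 11.88) = 13.59 V.
Then the unloaded second divider: V_B = V_A × R4/(R3+R4) = 13.59 × 0.9333 = 12.68 V.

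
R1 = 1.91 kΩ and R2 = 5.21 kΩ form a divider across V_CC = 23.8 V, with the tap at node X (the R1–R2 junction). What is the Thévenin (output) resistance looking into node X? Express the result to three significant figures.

R_th ≈ 1.40 kΩ

With V_CC suppressed (replaced by a short), R_th = R1 ‖ R2 = (1.910 × 5.21)/(1.910 + 5.21) = 1.398 kΩ.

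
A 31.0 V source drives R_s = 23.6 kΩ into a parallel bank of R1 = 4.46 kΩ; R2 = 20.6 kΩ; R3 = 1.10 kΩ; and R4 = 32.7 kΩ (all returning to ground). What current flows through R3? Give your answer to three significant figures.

Combine the parallel branches: R_p = (1/4.46 + 1/20.6 + 1/1.10 + 1/32.7)⁻¹ = 0.8248 kΩ.
V_A by voltage divider: V_A = 31.0 × 0.8248/(23.6 + 0.8248) = 1.047 V.
Branch current I = V_A/R3 = 1.047/1.10 = 0.9517 mA.

I ≈ 0.952 mA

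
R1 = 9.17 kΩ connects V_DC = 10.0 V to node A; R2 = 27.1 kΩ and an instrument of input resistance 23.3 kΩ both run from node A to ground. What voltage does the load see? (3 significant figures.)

V_out ≈ 5.77 V

First combine the lower leg with the load: R2 ‖ R_L = 12.53 kΩ.
Now apply the divider: V_out = 10.0 × 0.5774 = 5.774 V.
(Unloaded it would be 7.47 V; the load pulls it down.)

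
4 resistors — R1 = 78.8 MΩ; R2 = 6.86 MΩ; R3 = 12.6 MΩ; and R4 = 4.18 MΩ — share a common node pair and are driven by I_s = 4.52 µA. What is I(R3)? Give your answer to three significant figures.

I ≈ 0.752 µA

ΣG = 1/78.8 + 1/6.86 + 1/12.6 + 1/4.18 = 0.4771.
Current divider: I(R3) = I_s · G_k/ΣG = 4.52 × (0.07937/0.4771) = 4.52 × 0.1664 = 0.7520 µA.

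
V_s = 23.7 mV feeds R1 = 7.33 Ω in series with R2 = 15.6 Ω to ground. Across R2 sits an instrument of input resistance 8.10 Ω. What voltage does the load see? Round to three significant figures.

V_out ≈ 9.98 mV

First combine the lower leg with the load: R2 ‖ R_L = 5.332 Ω.
Voltage divider with the loaded lower leg: V_out = 23.7 × 5.332/(7.33 + 5.332) = 23.7 × 0.4211 = 9.980 mV.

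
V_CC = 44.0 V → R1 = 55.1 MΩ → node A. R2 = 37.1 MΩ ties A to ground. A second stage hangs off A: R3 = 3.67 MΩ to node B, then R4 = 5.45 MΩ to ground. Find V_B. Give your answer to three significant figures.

The second stage (R3 + R4 = 9.120 MΩ) loads node A in parallel with R2.
R2 ‖ (R3+R4) = 7.320 MΩ.
V_A = 44.0 × 7.320/(55.1 + 7.320) = 5.160 V.
Stage 2 is unloaded, so V_B = V_A · R4/(R3+R4) = 5.160 × 5.45/9.120 = 3.084 V.

V_B ≈ 3.08 V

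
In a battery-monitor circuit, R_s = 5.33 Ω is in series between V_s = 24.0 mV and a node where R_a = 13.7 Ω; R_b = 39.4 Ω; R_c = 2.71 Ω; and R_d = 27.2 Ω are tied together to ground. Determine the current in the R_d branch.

I ≈ 0.239 mA

Parallel bank: R_p = 1/(1/13.7 + 1/39.4 + 1/2.71 + 1/27.2) = 1.984 Ω.
Node voltage V_A = V_s · R_p/(R_s + R_p) = 24.0 × 0.2712 = 6.509 mV.
Branch current I = V_A/R_d = 6.509/27.2 = 0.2393 mA.
(Equivalently: I_total = 3.282 mA, then current-divider fraction G_k/ΣG = 0.07293.)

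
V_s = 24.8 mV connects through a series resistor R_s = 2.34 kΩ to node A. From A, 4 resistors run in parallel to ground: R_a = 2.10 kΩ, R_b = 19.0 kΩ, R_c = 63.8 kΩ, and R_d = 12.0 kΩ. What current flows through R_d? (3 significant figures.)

Parallel bank: R_p = 1/(1/2.10 + 1/19.0 + 1/63.8 + 1/12.0) = 1.593 kΩ.
V_A = 24.8 × 1.593/3.933 = 10.04 mV.
I(R_d) = V_A / R_d = 10.04/12.0 = 0.8370 µA.

I ≈ 0.837 µA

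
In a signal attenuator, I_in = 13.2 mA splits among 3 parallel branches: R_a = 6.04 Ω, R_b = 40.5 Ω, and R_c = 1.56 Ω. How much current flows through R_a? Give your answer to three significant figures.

ΣG = 1/6.04 + 1/40.5 + 1/1.56 = 0.8313.
Current divider: I(R_a) = I_in · G_k/ΣG = 13.2 × (0.1656/0.8313) = 13.2 × 0.1992 = 2.629 mA.

I ≈ 2.63 mA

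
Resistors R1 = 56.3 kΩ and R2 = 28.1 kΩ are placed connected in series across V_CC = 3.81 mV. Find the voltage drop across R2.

V ≈ 1.27 mV

Series total: ΣR = 56.3 + 28.1 = 84.40 kΩ.
Voltage divider: V = V_CC · (28.10 / 84.40) = 3.81 × 0.3329 = 1.268 mV.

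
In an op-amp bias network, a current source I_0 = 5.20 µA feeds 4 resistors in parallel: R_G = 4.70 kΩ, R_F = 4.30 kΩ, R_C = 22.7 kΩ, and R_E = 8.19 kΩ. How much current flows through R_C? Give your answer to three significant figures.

Conductances: ΣG = 1/4.70 + 1/4.30 + 1/22.7 + 1/8.19 = 0.6115 (1/kΩ).
By the current-divider rule, I = I_0 · G_k/ΣG = 5.20 × 0.07204 = 0.3746 µA.

I ≈ 0.375 µA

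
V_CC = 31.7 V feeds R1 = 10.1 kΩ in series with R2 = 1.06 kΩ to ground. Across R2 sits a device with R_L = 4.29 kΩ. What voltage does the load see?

V_out ≈ 2.46 V

First combine the lower leg with the load: R2 ‖ R_L = 0.8500 kΩ.
Voltage divider with the loaded lower leg: V_out = 31.7 × 0.8500/(10.1 + 0.8500) = 31.7 × 0.07762 = 2.461 V.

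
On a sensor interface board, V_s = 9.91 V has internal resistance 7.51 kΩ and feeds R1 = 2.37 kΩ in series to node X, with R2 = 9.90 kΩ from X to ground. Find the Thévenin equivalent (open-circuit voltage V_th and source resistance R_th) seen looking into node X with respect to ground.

R1' = 7.51 + 2.37 = 9.880 kΩ (source resistance + R1).
Open-circuit (no load on X): V_th = V_s · R2/(R1' + R2) = 9.91 × 9.90/(9.880 + 9.90) = 4.960 V.
With V_s suppressed (replaced by a short), R_th = R1' ‖ R2 = (9.880 × 9.90)/(9.880 + 9.90) = 4.945 kΩ.

V_th ≈ 4.96 V, R_th ≈ 4.94 kΩ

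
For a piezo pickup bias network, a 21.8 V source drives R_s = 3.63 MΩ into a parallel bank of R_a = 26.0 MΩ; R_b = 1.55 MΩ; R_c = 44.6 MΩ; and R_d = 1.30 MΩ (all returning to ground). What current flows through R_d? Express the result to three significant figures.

Parallel bank: R_p = 1/(1/26.0 + 1/1.55 + 1/44.6 + 1/1.30) = 0.6778 MΩ.
V_A = 21.8 × 0.6778/4.308 = 3.430 V.
I(R_d) = V_A / R_d = 3.430/1.30 = 2.639 µA.

I ≈ 2.64 µA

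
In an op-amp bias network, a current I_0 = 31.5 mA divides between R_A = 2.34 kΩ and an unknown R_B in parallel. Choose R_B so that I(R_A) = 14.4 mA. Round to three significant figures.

R_B ≈ 1.97 kΩ

In a two-way split, I_A/I_0 = R_B/(R_A + R_B).
14.4/31.5 = R_B/(R_A + R_B) → R_B = R_A · (0.4571)/(1 − 0.4571) = 2.34 × 0.8421 = 1.971 kΩ.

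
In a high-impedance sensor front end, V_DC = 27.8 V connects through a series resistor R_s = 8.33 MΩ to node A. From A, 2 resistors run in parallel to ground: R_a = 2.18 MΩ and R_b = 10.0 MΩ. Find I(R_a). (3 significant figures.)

Combine the parallel branches: R_p = (1/2.18 + 1/10.0)⁻¹ = 1.790 MΩ.
V_A = 27.8 × 1.790/10.12 = 4.917 V.
Branch current I = V_A/R_a = 4.917/2.18 = 2.255 µA.

I ≈ 2.26 µA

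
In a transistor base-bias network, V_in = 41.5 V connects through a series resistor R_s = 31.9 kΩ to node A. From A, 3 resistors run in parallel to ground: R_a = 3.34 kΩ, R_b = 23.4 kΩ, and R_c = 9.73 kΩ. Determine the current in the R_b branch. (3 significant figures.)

I ≈ 0.117 mA

Parallel bank: R_p = 1/(1/3.34 + 1/23.4 + 1/9.73) = 2.248 kΩ.
V_A by voltage divider: V_A = 41.5 × 2.248/(31.9 + 2.248) = 2.732 V.
I(R_b) = V_A / R_b = 2.732/23.4 = 0.1167 mA.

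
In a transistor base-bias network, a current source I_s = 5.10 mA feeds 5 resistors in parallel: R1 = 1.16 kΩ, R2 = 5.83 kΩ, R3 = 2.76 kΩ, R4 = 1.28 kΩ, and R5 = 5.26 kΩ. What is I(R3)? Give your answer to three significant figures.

ΣG = 1/1.16 + 1/5.83 + 1/2.76 + 1/1.28 + 1/5.26 = 2.367.
By the current-divider rule, I = I_s · G_k/ΣG = 5.10 × 0.1531 = 0.7806 mA.

I ≈ 0.781 mA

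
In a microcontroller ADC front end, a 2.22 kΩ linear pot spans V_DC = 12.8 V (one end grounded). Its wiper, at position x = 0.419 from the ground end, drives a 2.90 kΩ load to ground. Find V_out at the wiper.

V_out ≈ 4.52 V

The pot divides into 1.290 kΩ above the wiper and 0.9302 kΩ below.
Lower segment in parallel with the load: 0.9302 ‖ 2.90 = 0.7043 kΩ.
Loaded-divider output: V_out = 12.8 × 0.3532 = 4.521 V.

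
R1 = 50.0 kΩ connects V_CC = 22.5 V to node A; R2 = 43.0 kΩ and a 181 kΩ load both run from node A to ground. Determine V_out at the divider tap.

V_out ≈ 9.22 V

First combine the lower leg with the load: R2 ‖ R_L = 34.75 kΩ.
Voltage divider with the loaded lower leg: V_out = 22.5 × 34.75/(50.0 + 34.75) = 22.5 × 0.4100 = 9.225 V.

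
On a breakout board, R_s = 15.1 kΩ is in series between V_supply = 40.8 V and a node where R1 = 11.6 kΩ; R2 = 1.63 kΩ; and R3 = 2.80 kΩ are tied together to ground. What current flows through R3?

Equivalent of the parallel group: R_p = 0.9462 kΩ.
Node voltage V_A = V_supply · R_p/(R_s + R_p) = 40.8 × 0.05897 = 2.406 V.
Branch current I = V_A/R3 = 2.406/2.80 = 0.8592 mA.

I ≈ 0.859 mA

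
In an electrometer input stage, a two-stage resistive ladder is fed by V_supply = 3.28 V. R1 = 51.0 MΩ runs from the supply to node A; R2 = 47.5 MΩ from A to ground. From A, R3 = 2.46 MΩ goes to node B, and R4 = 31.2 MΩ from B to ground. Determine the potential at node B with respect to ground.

The second stage (R3 + R4 = 33.66 MΩ) loads node A in parallel with R2.
R2 ‖ (R3+R4) = 19.70 MΩ.
First divider: V_A = V_supply · 19.70/(51.0 + 19.70) = 0.9139 V.
Stage 2 is unloaded, so V_B = V_A · R4/(R3+R4) = 0.9139 × 31.2/33.66 = 0.8472 V.

V_B ≈ 0.847 V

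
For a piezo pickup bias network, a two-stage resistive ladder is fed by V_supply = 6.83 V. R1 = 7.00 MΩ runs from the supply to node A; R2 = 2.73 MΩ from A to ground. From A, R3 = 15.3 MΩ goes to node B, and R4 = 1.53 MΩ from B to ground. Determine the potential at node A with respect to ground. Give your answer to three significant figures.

Looking into the second stage from A: R3 + R4 = 16.83 MΩ appears in parallel with R2.
R2 ‖ (R3+R4) = 2.349 MΩ.
V_A = 6.83 × 2.349/(7.00 + 2.349) = 1.716 V.

V_A ≈ 1.72 V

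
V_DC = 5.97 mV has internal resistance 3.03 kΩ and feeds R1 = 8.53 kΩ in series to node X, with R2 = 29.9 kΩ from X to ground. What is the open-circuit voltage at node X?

V_th ≈ 4.31 mV

R1' = 3.03 + 8.53 = 11.56 kΩ (source resistance + R1).
V_th is the unloaded tap voltage: V_DC · R2/(R1'+R2) = 5.97 × 0.7212 = 4.305 mV.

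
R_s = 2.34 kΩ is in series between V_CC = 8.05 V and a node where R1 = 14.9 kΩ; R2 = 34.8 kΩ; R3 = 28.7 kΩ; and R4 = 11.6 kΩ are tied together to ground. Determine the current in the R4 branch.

Parallel bank: R_p = 1/(1/14.9 + 1/34.8 + 1/28.7 + 1/11.6) = 4.610 kΩ.
Node voltage V_A = V_CC · R_p/(R_s + R_p) = 8.05 × 0.6633 = 5.340 V.
I(R4) = V_A / R4 = 5.340/11.6 = 0.4603 mA.

I ≈ 0.460 mA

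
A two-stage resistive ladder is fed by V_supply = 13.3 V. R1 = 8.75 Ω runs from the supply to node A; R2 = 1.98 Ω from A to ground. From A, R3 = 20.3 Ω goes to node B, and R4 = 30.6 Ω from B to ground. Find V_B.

Node A sees R2 in parallel with the series input of stage 2, R3 + R4 = 50.90 Ω.
Effective lower resistance at A: R2 ‖ 50.90 = 1.906 Ω.
V_A = 13.3 × 1.906/(8.75 + 1.906) = 2.379 V.
Stage 2 is unloaded, so V_B = V_A · R4/(R3+R4) = 2.379 × 30.6/50.90 = 1.430 V.

V_B ≈ 1.43 V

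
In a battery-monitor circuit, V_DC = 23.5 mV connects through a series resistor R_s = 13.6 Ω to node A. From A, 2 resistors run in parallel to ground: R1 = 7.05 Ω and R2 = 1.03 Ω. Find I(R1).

Equivalent of the parallel group: R_p = 0.8987 Ω.
V_A = 23.5 × 0.8987/14.50 = 1.457 mV.
I(R1) = V_A / R1 = 1.457/7.05 = 0.2066 mA.

I ≈ 0.207 mA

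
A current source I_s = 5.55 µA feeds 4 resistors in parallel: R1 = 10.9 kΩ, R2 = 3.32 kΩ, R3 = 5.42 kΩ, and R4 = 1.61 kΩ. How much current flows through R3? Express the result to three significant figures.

ΣG = 1/10.9 + 1/3.32 + 1/5.42 + 1/1.61 = 1.199.
By the current-divider rule, I = I_s · G_k/ΣG = 5.55 × 0.1539 = 0.8543 µA.

I ≈ 0.854 µA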